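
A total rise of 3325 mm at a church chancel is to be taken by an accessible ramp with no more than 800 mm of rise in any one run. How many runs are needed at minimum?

3325 / 800 = 4.16, so 5 ramp runs are needed.

5 runs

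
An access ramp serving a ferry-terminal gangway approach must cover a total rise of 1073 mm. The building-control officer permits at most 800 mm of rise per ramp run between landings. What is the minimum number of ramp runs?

2 runs

1073 / 800 = 1.341 → round up to 2 ramp runs.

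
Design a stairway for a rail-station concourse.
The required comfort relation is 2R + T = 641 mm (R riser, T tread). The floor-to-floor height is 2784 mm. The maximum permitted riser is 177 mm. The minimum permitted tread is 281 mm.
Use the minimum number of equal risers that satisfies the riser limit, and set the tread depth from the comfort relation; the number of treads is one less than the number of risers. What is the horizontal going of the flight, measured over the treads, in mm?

4395 mm

⌈2784/177⌉ = 16 risers.
Riser R = 2784 / 16 = 174 mm, within the 177 mm limit.
T = 641 − 2·174 = 293 mm, which satisfies the 281 mm minimum.
16 risers give 15 treads; going = 15 × 293 = 4395 mm.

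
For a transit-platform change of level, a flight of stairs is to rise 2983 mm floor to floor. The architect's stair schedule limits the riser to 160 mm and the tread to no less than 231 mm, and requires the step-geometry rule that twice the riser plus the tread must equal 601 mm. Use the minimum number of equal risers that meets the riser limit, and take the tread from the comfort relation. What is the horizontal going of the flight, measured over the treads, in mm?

5166 mm

⌈2983/160⌉ = 19 risers.
Each riser is 2983/19 = 157 mm (≤ 160 mm).
Tread T = 601 − 2 × 157 = 287 mm (≥ 231 mm).
Treads = 19 − 1 = 18; going = 18 × 287 = 5166 mm.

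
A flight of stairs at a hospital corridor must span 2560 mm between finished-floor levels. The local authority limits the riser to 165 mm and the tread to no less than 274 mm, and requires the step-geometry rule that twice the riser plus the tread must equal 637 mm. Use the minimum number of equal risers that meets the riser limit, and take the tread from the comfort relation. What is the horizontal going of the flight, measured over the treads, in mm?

4755 mm

2560 / 165 = 15.52, so 16 risers are needed.
Each riser is 2560/16 = 160 mm (≤ 165 mm).
T = 637 − 2·160 = 317 mm, which satisfies the 274 mm minimum.
Going = (16 − 1) × 317 = 4755 mm.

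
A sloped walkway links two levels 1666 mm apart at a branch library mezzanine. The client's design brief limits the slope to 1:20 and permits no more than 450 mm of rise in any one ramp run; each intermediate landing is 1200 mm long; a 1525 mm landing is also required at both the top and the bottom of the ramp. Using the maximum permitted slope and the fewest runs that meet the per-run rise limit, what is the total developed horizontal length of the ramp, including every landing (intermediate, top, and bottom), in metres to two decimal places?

1666 / 450 = 3.70, so 4 ramp runs are needed. That means 3 intermediate landings.
Horizontal run for 1666 mm of rise at 1:20 is 1666 × 20 = 33320 mm.
Intermediate landings: 3 × 1200 = 3600 mm.
Top and bottom landings: 2 × 1525 = 3050 mm.
Total = 33320 + 3600 + 3050 = 39970 mm.
= 39.97 m.

39.97 m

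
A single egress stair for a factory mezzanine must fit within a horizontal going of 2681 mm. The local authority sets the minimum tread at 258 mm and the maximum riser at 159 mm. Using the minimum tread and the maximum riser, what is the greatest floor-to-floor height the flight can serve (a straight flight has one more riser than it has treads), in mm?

Treads that fit: ⌊2681 / 258⌋ = 10.
Risers = treads + 1 = 11.
Maximum height = 11 × 159 = 1749 mm.

1749 mm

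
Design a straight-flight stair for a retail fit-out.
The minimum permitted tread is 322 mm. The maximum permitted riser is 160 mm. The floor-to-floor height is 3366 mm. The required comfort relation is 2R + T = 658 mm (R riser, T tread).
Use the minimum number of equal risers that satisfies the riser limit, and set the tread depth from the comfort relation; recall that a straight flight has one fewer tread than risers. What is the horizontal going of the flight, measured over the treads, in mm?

7392 mm

3366 / 160 = 21.038 → round up to 22 risers.
Riser R = 3366 / 22 = 153 mm, within the 160 mm limit.
T = 658 − 2·153 = 352 mm, which satisfies the 322 mm minimum.
Treads = 22 − 1 = 21; going = 21 × 352 = 7392 mm.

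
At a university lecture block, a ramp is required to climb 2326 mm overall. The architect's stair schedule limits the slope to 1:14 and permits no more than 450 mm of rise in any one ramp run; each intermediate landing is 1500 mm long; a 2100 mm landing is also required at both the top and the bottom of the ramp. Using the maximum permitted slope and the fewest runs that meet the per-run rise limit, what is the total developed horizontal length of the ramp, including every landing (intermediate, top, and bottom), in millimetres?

2326 / 450 = 5.17, so 6 ramp runs are needed. That means 5 intermediate landings.
Horizontal run for 2326 mm of rise at 1:14 is 2326 × 14 = 32564 mm.
5 intermediate landings contribute 5 × 1500 = 7500 mm.
Top and bottom landings: 2 × 2100 = 4200 mm.
Total = 32564 + 7500 + 4200 = 44264 mm.

44264 mm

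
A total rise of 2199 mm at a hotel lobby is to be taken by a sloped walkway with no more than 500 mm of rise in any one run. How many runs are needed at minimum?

5 runs

⌈2199/500⌉ = 5 ramp runs.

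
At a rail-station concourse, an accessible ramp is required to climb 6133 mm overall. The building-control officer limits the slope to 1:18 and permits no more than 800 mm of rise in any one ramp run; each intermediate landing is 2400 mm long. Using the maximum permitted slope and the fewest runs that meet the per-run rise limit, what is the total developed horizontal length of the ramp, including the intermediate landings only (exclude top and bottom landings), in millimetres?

127194 mm

6133 / 800 = 7.67, so 8 ramp runs are needed. That means 7 intermediate landings.
Ramp run (horizontal) at 1:18: 6133 × 18 = 110394 mm.
7 intermediate landings contribute 7 × 2400 = 16800 mm.
Total developed length = 110394 + 16800 = 127194 mm.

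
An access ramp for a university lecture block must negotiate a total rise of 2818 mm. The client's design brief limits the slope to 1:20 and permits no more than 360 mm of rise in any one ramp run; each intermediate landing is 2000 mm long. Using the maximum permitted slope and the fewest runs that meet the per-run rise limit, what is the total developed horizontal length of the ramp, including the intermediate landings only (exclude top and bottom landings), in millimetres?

2818 / 360 = 7.828 → round up to 8 ramp runs. That means 7 intermediate landings.
Ramp run (horizontal) at 1:20: 2818 × 20 = 56360 mm.
7 intermediate landings contribute 7 × 2000 = 14000 mm.
Developed length = 56360 + 14000 = 70360 mm.

70360 mm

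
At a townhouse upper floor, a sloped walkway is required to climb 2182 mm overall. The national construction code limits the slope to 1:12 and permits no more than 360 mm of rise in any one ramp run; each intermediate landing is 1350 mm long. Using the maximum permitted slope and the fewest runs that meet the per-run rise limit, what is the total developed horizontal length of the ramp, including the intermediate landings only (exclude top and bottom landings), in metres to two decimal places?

⌈2182/360⌉ = 7 ramp runs. That means 6 intermediate landings.
Ramp run (horizontal) at 1:12: 2182 × 12 = 26184 mm.
Intermediate landings: 6 × 1350 = 8100 mm.
Developed length = 26184 + 8100 = 34284 mm.
= 34.28 m.

34.28 m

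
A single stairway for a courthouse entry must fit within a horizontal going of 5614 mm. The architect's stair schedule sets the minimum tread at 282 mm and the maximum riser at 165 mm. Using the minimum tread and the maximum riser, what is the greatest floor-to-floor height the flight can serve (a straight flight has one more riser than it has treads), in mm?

3300 mm

Treads that fit: ⌊5614 / 282⌋ = 19.
Risers = treads + 1 = 20.
Maximum height = 20 × 165 = 3300 mm.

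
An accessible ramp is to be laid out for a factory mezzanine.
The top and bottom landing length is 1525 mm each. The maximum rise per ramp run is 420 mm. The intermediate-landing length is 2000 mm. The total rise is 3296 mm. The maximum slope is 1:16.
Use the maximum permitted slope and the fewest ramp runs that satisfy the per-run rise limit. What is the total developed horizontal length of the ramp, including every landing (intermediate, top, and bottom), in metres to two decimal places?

3296 / 420 = 7.85, so 8 ramp runs are needed. That means 7 intermediate landings.
Ramp run (horizontal) at 1:16: 3296 × 16 = 52736 mm.
7 intermediate landings contribute 7 × 2000 = 14000 mm.
Top and bottom landings: 2 × 1525 = 3050 mm.
Total = 52736 + 14000 + 3050 = 69786 mm.
= 69.79 m.

69.79 m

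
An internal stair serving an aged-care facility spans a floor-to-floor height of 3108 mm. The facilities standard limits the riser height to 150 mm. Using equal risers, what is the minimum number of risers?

21 risers

3108 / 150 = 20.72, so 21 risers are needed.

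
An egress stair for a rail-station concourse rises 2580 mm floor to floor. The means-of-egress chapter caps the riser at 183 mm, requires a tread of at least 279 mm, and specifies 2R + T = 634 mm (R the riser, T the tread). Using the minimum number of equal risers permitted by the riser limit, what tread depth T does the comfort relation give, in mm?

290 mm

⌈2580/183⌉ = 15 risers.
R = 2580 ÷ 15 = 172 mm.
Tread T = 634 − 2 × 172 = 290 mm (≥ 279 mm).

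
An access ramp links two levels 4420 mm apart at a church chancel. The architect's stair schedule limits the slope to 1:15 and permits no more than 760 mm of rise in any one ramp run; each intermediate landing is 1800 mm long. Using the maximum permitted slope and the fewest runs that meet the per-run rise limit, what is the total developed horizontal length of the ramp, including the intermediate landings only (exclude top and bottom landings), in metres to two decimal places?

75.30 m

At most 760 each: 4420/760 = 5.82, giving 6 ramp runs. That means 5 intermediate landings.
Ramp run (horizontal) at 1:15: 4420 × 15 = 66300 mm.
5 intermediate landings contribute 5 × 1800 = 9000 mm.
Total developed length = 66300 + 9000 = 75300 mm.
= 75.30 m.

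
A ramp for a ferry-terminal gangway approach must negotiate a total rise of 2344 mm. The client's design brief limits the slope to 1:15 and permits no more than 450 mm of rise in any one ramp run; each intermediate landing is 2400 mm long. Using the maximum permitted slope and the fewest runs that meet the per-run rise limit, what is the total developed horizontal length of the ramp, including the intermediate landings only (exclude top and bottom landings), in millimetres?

2344 / 450 = 5.209 → round up to 6 ramp runs. That means 5 intermediate landings.
Horizontal run for 2344 mm of rise at 1:15 is 2344 × 15 = 35160 mm.
Intermediate landings: 5 × 2400 = 12000 mm.
Developed length = 35160 + 12000 = 47160 mm.

47160 mm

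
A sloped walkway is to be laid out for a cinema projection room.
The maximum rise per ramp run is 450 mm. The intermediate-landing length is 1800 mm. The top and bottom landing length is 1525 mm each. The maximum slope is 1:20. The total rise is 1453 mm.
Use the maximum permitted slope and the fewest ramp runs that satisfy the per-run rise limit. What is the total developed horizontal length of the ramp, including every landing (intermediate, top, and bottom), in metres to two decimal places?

1453 / 450 = 3.23, so 4 ramp runs are needed. That means 3 intermediate landings.
Ramp run (horizontal) at 1:20: 1453 × 20 = 29060 mm.
Intermediate landings: 3 × 1800 = 5400 mm.
Top and bottom landings: 2 × 1525 = 3050 mm.
Total = 29060 + 5400 + 3050 = 37510 mm.
= 37.51 m.

37.51 m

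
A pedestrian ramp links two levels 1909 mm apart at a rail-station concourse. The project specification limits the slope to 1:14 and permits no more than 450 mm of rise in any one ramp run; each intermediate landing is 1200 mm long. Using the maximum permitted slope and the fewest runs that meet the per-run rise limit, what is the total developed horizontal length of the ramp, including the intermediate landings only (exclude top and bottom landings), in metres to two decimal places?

31.53 m

At most 450 each: 1909/450 = 4.24, giving 5 ramp runs. That means 4 intermediate landings.
Ramp run (horizontal) at 1:14: 1909 × 14 = 26726 mm.
Intermediate landings: 4 × 1200 = 4800 mm.
Total developed length = 26726 + 4800 = 31526 mm.
= 31.53 m.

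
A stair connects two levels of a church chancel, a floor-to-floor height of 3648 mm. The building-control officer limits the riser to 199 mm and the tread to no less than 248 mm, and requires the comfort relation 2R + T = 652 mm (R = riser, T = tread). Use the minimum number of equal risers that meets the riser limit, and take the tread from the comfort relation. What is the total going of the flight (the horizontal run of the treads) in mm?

4824 mm

At most 199 each: 3648/199 = 18.33, giving 19 risers.
R = 3648 ÷ 19 = 192 mm.
T = 652 − 2·192 = 268 mm, which satisfies the 248 mm minimum.
19 risers give 18 treads; going = 18 × 268 = 4824 mm.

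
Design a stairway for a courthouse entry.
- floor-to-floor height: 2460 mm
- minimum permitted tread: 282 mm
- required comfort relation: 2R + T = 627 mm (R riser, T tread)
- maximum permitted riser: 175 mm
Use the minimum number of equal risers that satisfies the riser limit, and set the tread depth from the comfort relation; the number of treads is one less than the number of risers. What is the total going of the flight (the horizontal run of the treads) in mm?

2460 / 175 = 14.06, so 15 risers are needed.
Riser R = 2460 / 15 = 164 mm, within the 175 mm limit.
From 2R + T = 627: T = 627 − 328 = 299 mm.
Treads = 15 − 1 = 14; going = 14 × 299 = 4186 mm.

4186 mm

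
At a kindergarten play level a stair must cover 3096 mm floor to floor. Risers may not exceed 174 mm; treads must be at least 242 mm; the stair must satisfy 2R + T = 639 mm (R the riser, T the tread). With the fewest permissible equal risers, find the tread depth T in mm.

295 mm

At most 174 each: 3096/174 = 17.79, giving 18 risers.
R = 3096 ÷ 18 = 172 mm.
Tread T = 639 − 2 × 172 = 295 mm (≥ 242 mm).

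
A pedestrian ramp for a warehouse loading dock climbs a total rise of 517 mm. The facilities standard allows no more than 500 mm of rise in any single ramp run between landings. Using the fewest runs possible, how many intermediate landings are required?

517 / 500 = 1.03, so 2 ramp runs are needed.
2 runs are separated by 1 intermediate landings.

1 intermediate landings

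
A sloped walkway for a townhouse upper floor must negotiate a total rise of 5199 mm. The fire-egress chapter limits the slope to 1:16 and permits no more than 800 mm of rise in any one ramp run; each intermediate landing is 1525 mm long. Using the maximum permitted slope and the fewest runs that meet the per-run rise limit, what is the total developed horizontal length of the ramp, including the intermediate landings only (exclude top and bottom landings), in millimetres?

At most 800 each: 5199/800 = 6.50, giving 7 ramp runs. That means 6 intermediate landings.
Ramp run (horizontal) at 1:16: 5199 × 16 = 83184 mm.
Intermediate landings: 6 × 1525 = 9150 mm.
Total developed length = 83184 + 9150 = 92334 mm.

92334 mm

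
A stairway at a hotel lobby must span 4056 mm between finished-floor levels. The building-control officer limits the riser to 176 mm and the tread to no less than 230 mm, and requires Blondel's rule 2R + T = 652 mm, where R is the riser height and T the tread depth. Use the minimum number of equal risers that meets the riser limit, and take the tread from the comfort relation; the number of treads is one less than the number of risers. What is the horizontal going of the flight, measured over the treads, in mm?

7222 mm

4056 / 176 = 23.045 → round up to 24 risers.
R = 4056 ÷ 24 = 169 mm.
Tread T = 652 − 2 × 169 = 314 mm (≥ 230 mm).
Treads = 24 − 1 = 23; going = 23 × 314 = 7222 mm.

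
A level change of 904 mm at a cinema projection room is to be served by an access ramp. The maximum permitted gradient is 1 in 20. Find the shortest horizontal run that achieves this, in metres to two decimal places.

Run = rise × 20 = 904 × 20 = 18080 mm.
18080 mm = 18.08 m.

18.08 m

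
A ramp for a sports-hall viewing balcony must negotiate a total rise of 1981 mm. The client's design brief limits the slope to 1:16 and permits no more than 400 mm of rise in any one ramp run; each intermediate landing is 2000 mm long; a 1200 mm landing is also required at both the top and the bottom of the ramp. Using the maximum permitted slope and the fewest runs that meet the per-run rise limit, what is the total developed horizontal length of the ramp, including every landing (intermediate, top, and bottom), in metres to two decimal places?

42.10 m

1981 / 400 = 4.952 → round up to 5 ramp runs. That means 4 intermediate landings.
Horizontal run for 1981 mm of rise at 1:16 is 1981 × 16 = 31696 mm.
4 intermediate landings contribute 4 × 2000 = 8000 mm.
Top and bottom landings: 2 × 1200 = 2400 mm.
Total = 31696 + 8000 + 2400 = 42096 mm.
= 42.10 m.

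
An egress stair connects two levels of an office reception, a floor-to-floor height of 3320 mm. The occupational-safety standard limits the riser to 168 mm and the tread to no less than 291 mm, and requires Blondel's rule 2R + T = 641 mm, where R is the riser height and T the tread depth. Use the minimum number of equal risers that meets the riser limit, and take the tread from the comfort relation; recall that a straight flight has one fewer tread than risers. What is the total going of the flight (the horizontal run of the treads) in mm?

3320 / 168 = 19.762 → round up to 20 risers.
Riser R = 3320 / 20 = 166 mm, within the 168 mm limit.
T = 641 − 2·166 = 309 mm, which satisfies the 291 mm minimum.
20 risers give 19 treads; going = 19 × 309 = 5871 mm.

5871 mm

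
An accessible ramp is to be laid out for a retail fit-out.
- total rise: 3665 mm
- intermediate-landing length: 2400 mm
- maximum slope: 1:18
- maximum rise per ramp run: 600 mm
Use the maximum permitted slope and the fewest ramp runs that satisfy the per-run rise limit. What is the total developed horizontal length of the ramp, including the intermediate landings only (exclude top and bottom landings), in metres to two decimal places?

80.37 m

3665 / 600 = 6.11, so 7 ramp runs are needed. That means 6 intermediate landings.
Ramp run (horizontal) at 1:18: 3665 × 18 = 65970 mm.
Intermediate landings: 6 × 2400 = 14400 mm.
Total developed length = 65970 + 14400 = 80370 mm.
= 80.37 m.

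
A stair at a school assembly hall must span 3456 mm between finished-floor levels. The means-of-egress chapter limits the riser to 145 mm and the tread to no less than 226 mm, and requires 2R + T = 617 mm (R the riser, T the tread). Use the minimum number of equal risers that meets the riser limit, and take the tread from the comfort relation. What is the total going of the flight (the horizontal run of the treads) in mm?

7567 mm

3456 / 145 = 23.834 → round up to 24 risers.
Each riser is 3456/24 = 144 mm (≤ 145 mm).
T = 617 − 2·144 = 329 mm, which satisfies the 226 mm minimum.
24 risers give 23 treads; going = 23 × 329 = 7567 mm.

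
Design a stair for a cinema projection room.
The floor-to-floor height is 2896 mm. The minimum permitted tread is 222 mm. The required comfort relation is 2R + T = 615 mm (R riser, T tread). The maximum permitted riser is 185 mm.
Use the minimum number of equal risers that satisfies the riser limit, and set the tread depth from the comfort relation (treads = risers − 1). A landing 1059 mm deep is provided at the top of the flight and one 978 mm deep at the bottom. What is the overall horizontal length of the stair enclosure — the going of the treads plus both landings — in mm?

5832 mm

2896 / 185 = 15.654 → round up to 16 risers.
R = 2896 ÷ 16 = 181 mm.
From 2R + T = 615: T = 615 − 362 = 253 mm.
16 risers give 15 treads; going = 15 × 253 = 3795 mm.
Enclosure = 3795 + 1059 + 978 = 5832 mm.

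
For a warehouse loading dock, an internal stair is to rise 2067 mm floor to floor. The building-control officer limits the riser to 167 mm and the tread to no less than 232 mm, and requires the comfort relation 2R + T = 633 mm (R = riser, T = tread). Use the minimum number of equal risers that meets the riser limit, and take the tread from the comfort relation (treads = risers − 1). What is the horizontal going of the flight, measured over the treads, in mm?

3780 mm

At most 167 each: 2067/167 = 12.38, giving 13 risers.
R = 2067 ÷ 13 = 159 mm.
T = 633 − 2·159 = 315 mm, which satisfies the 232 mm minimum.
13 risers give 12 treads; going = 12 × 315 = 3780 mm.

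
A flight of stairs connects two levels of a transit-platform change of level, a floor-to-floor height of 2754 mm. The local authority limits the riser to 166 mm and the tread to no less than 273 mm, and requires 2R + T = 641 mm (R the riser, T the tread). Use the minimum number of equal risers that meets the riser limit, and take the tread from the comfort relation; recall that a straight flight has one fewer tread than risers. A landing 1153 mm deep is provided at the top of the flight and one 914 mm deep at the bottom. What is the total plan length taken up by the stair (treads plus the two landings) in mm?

At most 166 each: 2754/166 = 16.59, giving 17 risers.
Riser R = 2754 / 17 = 162 mm, within the 166 mm limit.
T = 641 − 2·162 = 317 mm, which satisfies the 273 mm minimum.
Treads = 17 − 1 = 16; going = 16 × 317 = 5072 mm.
Enclosure = 5072 + 1153 + 914 = 7139 mm.

7139 mm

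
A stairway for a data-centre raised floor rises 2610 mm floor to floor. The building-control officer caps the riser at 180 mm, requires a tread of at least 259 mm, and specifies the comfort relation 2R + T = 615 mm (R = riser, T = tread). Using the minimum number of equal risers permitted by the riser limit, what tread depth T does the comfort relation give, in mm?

⌈2610/180⌉ = 15 risers.
R = 2610 ÷ 15 = 174 mm.
From 2R + T = 615: T = 615 − 348 = 267 mm.

267 mm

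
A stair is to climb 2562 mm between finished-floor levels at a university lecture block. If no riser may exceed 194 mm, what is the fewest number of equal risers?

14 risers

2562 / 194 = 13.206 → round up to 14 risers.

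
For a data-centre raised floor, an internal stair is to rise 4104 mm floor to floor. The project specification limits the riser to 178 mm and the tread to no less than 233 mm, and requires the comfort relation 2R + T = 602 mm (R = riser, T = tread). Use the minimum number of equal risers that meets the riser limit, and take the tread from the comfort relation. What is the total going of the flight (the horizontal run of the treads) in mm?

5980 mm

4104 / 178 = 23.06, so 24 risers are needed.
Riser R = 4104 / 24 = 171 mm, within the 178 mm limit.
T = 602 − 2·171 = 260 mm, which satisfies the 233 mm minimum.
Treads = 24 − 1 = 23; going = 23 × 260 = 5980 mm.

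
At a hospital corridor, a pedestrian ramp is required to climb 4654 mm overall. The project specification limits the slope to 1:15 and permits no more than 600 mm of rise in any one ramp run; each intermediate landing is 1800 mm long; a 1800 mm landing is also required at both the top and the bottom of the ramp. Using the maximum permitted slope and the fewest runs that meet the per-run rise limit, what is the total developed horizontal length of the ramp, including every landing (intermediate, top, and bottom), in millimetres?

86010 mm

⌈4654/600⌉ = 8 ramp runs. That means 7 intermediate landings.
Ramp run (horizontal) at 1:15: 4654 × 15 = 69810 mm.
7 intermediate landings contribute 7 × 1800 = 12600 mm.
Top and bottom landings: 2 × 1800 = 3600 mm.
Total = 69810 + 12600 + 3600 = 86010 mm.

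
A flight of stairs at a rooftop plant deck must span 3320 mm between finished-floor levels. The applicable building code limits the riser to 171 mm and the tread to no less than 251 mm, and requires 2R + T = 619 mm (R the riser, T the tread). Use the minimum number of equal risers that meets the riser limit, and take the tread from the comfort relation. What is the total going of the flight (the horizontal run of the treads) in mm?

3320 / 171 = 19.415 → round up to 20 risers.
R = 3320 ÷ 20 = 166 mm.
From 2R + T = 619: T = 619 − 332 = 287 mm.
Going = (20 − 1) × 287 = 5453 mm.

5453 mm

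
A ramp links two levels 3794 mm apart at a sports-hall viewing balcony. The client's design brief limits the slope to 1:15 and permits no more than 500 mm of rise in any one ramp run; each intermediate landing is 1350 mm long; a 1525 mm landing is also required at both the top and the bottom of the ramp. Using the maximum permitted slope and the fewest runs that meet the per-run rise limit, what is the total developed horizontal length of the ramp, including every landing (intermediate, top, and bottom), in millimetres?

At most 500 each: 3794/500 = 7.59, giving 8 ramp runs. That means 7 intermediate landings.
Horizontal run for 3794 mm of rise at 1:15 is 3794 × 15 = 56910 mm.
Intermediate landings: 7 × 1350 = 9450 mm.
Top and bottom landings: 2 × 1525 = 3050 mm.
Total = 56910 + 9450 + 3050 = 69410 mm.

69410 mm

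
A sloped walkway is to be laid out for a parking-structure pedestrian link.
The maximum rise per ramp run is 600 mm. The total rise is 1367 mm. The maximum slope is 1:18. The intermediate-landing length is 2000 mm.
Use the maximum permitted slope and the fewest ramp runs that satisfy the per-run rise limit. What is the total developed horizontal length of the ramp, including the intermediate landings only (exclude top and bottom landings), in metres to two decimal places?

At most 600 each: 1367/600 = 2.28, giving 3 ramp runs. That means 2 intermediate landings.
Horizontal run for 1367 mm of rise at 1:18 is 1367 × 18 = 24606 mm.
2 intermediate landings contribute 2 × 2000 = 4000 mm.
Developed length = 24606 + 4000 = 28606 mm.
= 28.61 m.

28.61 m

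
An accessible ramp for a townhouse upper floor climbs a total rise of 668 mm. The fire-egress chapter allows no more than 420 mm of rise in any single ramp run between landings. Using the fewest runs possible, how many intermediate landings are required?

At most 420 each: 668/420 = 1.59, giving 2 ramp runs.
2 runs are separated by 1 intermediate landings.

1 intermediate landings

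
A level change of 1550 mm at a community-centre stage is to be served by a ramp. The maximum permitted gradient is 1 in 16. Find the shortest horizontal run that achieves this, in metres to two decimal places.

At 1:16 the run is 16 × 1550 = 24800 mm.
24800 mm = 24.80 m.

24.80 m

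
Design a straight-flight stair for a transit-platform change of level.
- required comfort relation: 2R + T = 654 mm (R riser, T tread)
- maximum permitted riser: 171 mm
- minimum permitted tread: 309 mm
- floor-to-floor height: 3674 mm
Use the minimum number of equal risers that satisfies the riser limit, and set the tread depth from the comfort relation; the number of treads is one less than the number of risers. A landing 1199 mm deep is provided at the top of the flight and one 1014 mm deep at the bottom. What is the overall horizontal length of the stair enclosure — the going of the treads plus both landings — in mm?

8933 mm

At most 171 each: 3674/171 = 21.49, giving 22 risers.
Riser R = 3674 / 22 = 167 mm, within the 171 mm limit.
Tread T = 654 − 2 × 167 = 320 mm (≥ 309 mm).
Treads = 22 − 1 = 21; going = 21 × 320 = 6720 mm.
Enclosure = 6720 + 1199 + 1014 = 8933 mm.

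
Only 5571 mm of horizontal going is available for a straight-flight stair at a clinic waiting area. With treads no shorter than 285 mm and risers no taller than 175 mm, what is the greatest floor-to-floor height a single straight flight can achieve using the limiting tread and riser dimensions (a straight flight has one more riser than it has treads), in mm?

3500 mm

Treads that fit: ⌊5571 / 285⌋ = 19.
Risers = treads + 1 = 20.
Maximum height = 20 × 175 = 3500 mm.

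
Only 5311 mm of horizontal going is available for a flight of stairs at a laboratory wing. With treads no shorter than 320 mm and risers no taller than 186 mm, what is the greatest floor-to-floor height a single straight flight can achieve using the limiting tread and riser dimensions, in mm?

3162 mm

Treads that fit: ⌊5311 / 320⌋ = 16.
Risers = treads + 1 = 17.
Maximum height = 17 × 186 = 3162 mm.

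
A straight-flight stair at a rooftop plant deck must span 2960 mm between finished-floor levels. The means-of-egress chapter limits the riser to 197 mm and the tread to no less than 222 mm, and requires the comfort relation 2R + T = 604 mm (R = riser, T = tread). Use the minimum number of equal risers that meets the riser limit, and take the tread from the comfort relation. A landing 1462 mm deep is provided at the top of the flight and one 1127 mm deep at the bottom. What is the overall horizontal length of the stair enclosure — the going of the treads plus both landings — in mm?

6099 mm

2960 / 197 = 15.025 → round up to 16 risers.
Riser R = 2960 / 16 = 185 mm, within the 197 mm limit.
Tread T = 604 − 2 × 185 = 234 mm (≥ 222 mm).
Treads = 16 − 1 = 15; going = 15 × 234 = 3510 mm.
Add landings: 3510 + 1462 + 1127 = 6099 mm.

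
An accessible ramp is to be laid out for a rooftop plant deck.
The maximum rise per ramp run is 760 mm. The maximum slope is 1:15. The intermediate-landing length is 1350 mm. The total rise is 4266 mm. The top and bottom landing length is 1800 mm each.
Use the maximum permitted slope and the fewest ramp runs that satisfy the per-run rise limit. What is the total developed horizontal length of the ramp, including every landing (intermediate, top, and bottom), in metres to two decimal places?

At most 760 each: 4266/760 = 5.61, giving 6 ramp runs. That means 5 intermediate landings.
Horizontal run for 4266 mm of rise at 1:15 is 4266 × 15 = 63990 mm.
5 intermediate landings contribute 5 × 1350 = 6750 mm.
Top and bottom landings: 2 × 1800 = 3600 mm.
Total = 63990 + 6750 + 3600 = 74340 mm.
= 74.34 m.

74.34 m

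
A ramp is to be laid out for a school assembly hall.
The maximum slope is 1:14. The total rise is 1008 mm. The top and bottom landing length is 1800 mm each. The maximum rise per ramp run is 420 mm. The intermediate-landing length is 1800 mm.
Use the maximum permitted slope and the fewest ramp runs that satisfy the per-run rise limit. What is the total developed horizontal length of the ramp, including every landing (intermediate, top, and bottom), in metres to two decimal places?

1008 / 420 = 2.400 → round up to 3 ramp runs. That means 2 intermediate landings.
Horizontal run for 1008 mm of rise at 1:14 is 1008 × 14 = 14112 mm.
2 intermediate landings contribute 2 × 1800 = 3600 mm.
Top and bottom landings: 2 × 1800 = 3600 mm.
Total = 14112 + 3600 + 3600 = 21312 mm.
= 21.31 m.

21.31 m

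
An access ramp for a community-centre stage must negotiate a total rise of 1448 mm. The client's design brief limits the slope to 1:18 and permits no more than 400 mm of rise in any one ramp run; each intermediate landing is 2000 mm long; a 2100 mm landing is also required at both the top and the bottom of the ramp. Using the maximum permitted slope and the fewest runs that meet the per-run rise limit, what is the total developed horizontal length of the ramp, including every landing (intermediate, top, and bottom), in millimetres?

At most 400 each: 1448/400 = 3.62, giving 4 ramp runs. That means 3 intermediate landings.
Ramp run (horizontal) at 1:18: 1448 × 18 = 26064 mm.
Intermediate landings: 3 × 2000 = 6000 mm.
Top and bottom landings: 2 × 2100 = 4200 mm.
Total = 26064 + 6000 + 4200 = 36264 mm.

36264 mm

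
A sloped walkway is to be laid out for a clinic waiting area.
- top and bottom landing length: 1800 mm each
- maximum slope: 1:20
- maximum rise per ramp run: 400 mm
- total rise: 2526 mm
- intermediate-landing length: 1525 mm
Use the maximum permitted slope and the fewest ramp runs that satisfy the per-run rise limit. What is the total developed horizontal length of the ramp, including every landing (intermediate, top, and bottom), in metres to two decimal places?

At most 400 each: 2526/400 = 6.32, giving 7 ramp runs. That means 6 intermediate landings.
Horizontal run for 2526 mm of rise at 1:20 is 2526 × 20 = 50520 mm.
Intermediate landings: 6 × 1525 = 9150 mm.
Top and bottom landings: 2 × 1800 = 3600 mm.
Total = 50520 + 9150 + 3600 = 63270 mm.
= 63.27 m.

63.27 m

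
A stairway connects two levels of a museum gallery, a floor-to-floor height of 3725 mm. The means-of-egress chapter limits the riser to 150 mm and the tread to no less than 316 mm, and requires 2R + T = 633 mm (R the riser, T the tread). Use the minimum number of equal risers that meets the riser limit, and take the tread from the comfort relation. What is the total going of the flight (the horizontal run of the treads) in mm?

8040 mm

At most 150 each: 3725/150 = 24.83, giving 25 risers.
Each riser is 3725/25 = 149 mm (≤ 150 mm).
From 2R + T = 633: T = 633 − 298 = 335 mm.
Going = (25 − 1) × 335 = 8040 mm.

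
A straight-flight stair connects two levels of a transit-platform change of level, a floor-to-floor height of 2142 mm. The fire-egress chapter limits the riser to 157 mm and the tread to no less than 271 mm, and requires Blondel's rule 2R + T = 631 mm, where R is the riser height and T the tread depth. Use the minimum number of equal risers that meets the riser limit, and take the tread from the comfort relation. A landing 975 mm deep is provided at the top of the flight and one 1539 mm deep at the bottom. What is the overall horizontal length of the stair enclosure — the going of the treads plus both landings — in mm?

2142 / 157 = 13.64, so 14 risers are needed.
Each riser is 2142/14 = 153 mm (≤ 157 mm).
Tread T = 631 − 2 × 153 = 325 mm (≥ 271 mm).
14 risers give 13 treads; going = 13 × 325 = 4225 mm.
Enclosure = 4225 + 975 + 1539 = 6739 mm.

6739 mm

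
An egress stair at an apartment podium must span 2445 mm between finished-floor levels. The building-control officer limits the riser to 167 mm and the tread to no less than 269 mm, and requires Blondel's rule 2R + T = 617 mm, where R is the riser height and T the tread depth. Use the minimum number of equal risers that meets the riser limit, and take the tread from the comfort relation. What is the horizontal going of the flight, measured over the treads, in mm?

2445 / 167 = 14.641 → round up to 15 risers.
Each riser is 2445/15 = 163 mm (≤ 167 mm).
From 2R + T = 617: T = 617 − 326 = 291 mm.
Treads = 15 − 1 = 14; going = 14 × 291 = 4074 mm.

4074 mm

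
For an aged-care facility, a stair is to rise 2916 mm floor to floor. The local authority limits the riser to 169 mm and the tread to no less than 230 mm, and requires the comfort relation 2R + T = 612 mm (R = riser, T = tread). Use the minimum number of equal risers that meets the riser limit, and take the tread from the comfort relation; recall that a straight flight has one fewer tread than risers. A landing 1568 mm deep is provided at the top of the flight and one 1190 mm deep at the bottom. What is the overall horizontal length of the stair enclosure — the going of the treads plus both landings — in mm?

2916 / 169 = 17.254 → round up to 18 risers.
Each riser is 2916/18 = 162 mm (≤ 169 mm).
Tread T = 612 − 2 × 162 = 288 mm (≥ 230 mm).
18 risers give 17 treads; going = 17 × 288 = 4896 mm.
Enclosure = 4896 + 1568 + 1190 = 7654 mm.

7654 mm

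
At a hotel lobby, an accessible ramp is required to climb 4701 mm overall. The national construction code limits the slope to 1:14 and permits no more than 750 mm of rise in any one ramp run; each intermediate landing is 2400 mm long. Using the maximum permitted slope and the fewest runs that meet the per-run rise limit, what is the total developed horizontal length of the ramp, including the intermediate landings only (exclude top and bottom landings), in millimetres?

4701 / 750 = 6.268 → round up to 7 ramp runs. That means 6 intermediate landings.
Horizontal run for 4701 mm of rise at 1:14 is 4701 × 14 = 65814 mm.
6 intermediate landings contribute 6 × 2400 = 14400 mm.
Developed length = 65814 + 14400 = 80214 mm.

80214 mm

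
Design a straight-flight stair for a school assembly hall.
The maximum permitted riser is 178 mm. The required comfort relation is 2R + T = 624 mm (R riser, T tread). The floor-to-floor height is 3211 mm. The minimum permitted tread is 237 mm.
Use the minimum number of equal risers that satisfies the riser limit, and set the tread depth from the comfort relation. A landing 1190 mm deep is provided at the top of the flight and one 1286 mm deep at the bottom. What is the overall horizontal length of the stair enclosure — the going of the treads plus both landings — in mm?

7624 mm

⌈3211/178⌉ = 19 risers.
R = 3211 ÷ 19 = 169 mm.
Tread T = 624 − 2 × 169 = 286 mm (≥ 237 mm).
Going = (19 − 1) × 286 = 5148 mm.
Enclosure = 5148 + 1190 + 1286 = 7624 mm.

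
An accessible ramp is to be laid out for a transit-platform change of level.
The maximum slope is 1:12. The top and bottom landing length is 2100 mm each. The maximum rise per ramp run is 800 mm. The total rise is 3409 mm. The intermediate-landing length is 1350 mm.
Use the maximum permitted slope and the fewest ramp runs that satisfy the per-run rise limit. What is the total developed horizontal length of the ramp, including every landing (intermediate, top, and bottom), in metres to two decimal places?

⌈3409/800⌉ = 5 ramp runs. That means 4 intermediate landings.
Horizontal run for 3409 mm of rise at 1:12 is 3409 × 12 = 40908 mm.
4 intermediate landings contribute 4 × 1350 = 5400 mm.
Top and bottom landings: 2 × 2100 = 4200 mm.
Total = 40908 + 5400 + 4200 = 50508 mm.
= 50.51 m.

50.51 m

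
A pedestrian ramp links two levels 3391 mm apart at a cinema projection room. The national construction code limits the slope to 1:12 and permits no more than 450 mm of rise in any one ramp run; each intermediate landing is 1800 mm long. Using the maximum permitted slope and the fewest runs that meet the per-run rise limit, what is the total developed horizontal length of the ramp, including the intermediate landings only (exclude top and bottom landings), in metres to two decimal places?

53.29 m

3391 / 450 = 7.536 → round up to 8 ramp runs. That means 7 intermediate landings.
Horizontal run for 3391 mm of rise at 1:12 is 3391 × 12 = 40692 mm.
Intermediate landings: 7 × 1800 = 12600 mm.
Total developed length = 40692 + 12600 = 53292 mm.
= 53.29 m.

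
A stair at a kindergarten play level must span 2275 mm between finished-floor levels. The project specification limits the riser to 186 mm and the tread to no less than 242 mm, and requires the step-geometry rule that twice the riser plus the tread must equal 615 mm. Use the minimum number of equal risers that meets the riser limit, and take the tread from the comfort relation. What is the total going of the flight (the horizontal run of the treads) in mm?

2275 / 186 = 12.231 → round up to 13 risers.
Each riser is 2275/13 = 175 mm (≤ 186 mm).
From 2R + T = 615: T = 615 − 350 = 265 mm.
13 risers give 12 treads; going = 12 × 265 = 3180 mm.

3180 mm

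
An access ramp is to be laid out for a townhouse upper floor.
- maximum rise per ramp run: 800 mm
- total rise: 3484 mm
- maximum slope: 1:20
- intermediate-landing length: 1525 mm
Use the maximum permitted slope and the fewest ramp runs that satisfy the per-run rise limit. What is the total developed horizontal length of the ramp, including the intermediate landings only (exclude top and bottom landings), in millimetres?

75780 mm

3484 / 800 = 4.355 → round up to 5 ramp runs. That means 4 intermediate landings.
Ramp run (horizontal) at 1:20: 3484 × 20 = 69680 mm.
4 intermediate landings contribute 4 × 1525 = 6100 mm.
Total developed length = 69680 + 6100 = 75780 mm.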